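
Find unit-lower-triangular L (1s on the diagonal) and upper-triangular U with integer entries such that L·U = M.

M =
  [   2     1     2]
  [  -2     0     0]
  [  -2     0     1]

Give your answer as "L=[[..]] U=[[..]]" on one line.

  R1 -= -1·R0 → [0,1,2]
  R2 -= -1·R0 → [0,1,3]
  R2 -= 1·R1 → [0,0,1]

L=[[1,0,0],[-1,1,0],[-1,1,1]] U=[[2,1,2],[0,1,2],[0,0,1]]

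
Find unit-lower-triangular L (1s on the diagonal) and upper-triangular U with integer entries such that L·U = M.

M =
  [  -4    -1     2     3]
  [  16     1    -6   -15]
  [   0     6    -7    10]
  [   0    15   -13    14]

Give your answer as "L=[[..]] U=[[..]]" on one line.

L=[[1,0,0,0],[-4,1,0,0],[0,-2,1,0],[0,-5,1,1]] U=[[-4,-1,2,3],[0,-3,2,-3],[0,0,-3,4],[0,0,0,-5]]

  row1 -= -4·row0 → [0,-3,2,-3]
  row2 -= 0·row0 → [0,6,-7,10]
  row3 -= 0·row0 → [0,15,-13,14]
  row2 -= -2·row1 → [0,0,-3,4]
  row3 -= -5·row1 → [0,0,-3,-1]
  row3 -= 1·row2 → [0,0,0,-5]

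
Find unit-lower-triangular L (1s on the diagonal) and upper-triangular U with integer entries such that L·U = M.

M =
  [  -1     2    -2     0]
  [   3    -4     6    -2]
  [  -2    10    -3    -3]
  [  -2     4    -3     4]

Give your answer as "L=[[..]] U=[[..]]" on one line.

L=[[1,0,0,0],[-3,1,0,0],[2,3,1,0],[2,0,1,1]] U=[[-1,2,-2,0],[0,2,0,-2],[0,0,1,3],[0,0,0,1]]

  r1 -= -3·r0 → [0,2,0,-2]
  r2 -= 2·r0 → [0,6,1,-3]
  r3 -= 2·r0 → [0,0,1,4]
  r2 -= 3·r1 → [0,0,1,3]
  r3 -= 0·r1 → [0,0,1,4]
  r3 -= 1·r2 → [0,0,0,1]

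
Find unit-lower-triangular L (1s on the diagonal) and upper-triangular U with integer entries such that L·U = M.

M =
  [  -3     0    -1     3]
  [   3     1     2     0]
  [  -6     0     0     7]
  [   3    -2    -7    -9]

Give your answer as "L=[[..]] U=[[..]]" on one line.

  R1 -= -1·R0 → [0,1,1,3]
  R2 -= 2·R0 → [0,0,2,1]
  R3 -= -1·R0 → [0,-2,-8,-6]
  R2 -= 0·R1 → [0,0,2,1]
  R3 -= -2·R1 → [0,0,-6,0]
  R3 -= -3·R2 → [0,0,0,3]

L=[[1,0,0,0],[-1,1,0,0],[2,0,1,0],[-1,-2,-3,1]] U=[[-3,0,-1,3],[0,1,1,3],[0,0,2,1],[0,0,0,3]]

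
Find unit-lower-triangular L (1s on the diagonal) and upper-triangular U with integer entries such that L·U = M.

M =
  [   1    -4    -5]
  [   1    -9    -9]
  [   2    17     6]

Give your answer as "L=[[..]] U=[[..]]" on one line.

L=[[1,0,0],[1,1,0],[2,-5,1]] U=[[1,-4,-5],[0,-5,-4],[0,0,-4]]

  row1 -= 1·row0 → [0,-5,-4]
  row2 -= 2·row0 → [0,25,16]
  row2 -= -5·row1 → [0,0,-4]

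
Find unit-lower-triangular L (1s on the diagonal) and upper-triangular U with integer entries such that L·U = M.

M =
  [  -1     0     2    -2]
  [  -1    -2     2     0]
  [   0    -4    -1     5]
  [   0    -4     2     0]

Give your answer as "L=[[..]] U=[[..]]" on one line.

L=[[1,0,0,0],[1,1,0,0],[0,2,1,0],[0,2,-2,1]] U=[[-1,0,2,-2],[0,-2,0,2],[0,0,-1,1],[0,0,0,-2]]

  R1 -= 1·R0 → [0,-2,0,2]
  R2 -= 0·R0 → [0,-4,-1,5]
  R3 -= 0·R0 → [0,-4,2,0]
  R2 -= 2·R1 → [0,0,-1,1]
  R3 -= 2·R1 → [0,0,2,-4]
  R3 -= -2·R2 → [0,0,0,-2]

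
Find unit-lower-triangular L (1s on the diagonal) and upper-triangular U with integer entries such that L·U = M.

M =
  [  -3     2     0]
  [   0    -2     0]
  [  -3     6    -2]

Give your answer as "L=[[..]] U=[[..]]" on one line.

  r1 -= 0·r0 → [0,-2,0]
  r2 -= 1·r0 → [0,4,-2]
  r2 -= -2·r1 → [0,0,-2]

L=[[1,0,0],[0,1,0],[1,-2,1]] U=[[-3,2,0],[0,-2,0],[0,0,-2]]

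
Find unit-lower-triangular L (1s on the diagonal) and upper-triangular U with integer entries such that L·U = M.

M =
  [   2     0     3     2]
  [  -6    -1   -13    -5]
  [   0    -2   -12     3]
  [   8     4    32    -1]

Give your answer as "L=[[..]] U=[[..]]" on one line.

  r1 -= -3·r0 → [0,-1,-4,1]
  r2 -= 0·r0 → [0,-2,-12,3]
  r3 -= 4·r0 → [0,4,20,-9]
  r2 -= 2·r1 → [0,0,-4,1]
  r3 -= -4·r1 → [0,0,4,-5]
  r3 -= -1·r2 → [0,0,0,-4]

L=[[1,0,0,0],[-3,1,0,0],[0,2,1,0],[4,-4,-1,1]] U=[[2,0,3,2],[0,-1,-4,1],[0,0,-4,1],[0,0,0,-4]]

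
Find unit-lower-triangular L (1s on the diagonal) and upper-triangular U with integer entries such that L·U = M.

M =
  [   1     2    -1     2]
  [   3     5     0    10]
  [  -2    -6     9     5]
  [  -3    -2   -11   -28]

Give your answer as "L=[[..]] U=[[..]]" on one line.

  R1 -= 3·R0 → [0,-1,3,4]
  R2 -= -2·R0 → [0,-2,7,9]
  R3 -= -3·R0 → [0,4,-14,-22]
  R2 -= 2·R1 → [0,0,1,1]
  R3 -= -4·R1 → [0,0,-2,-6]
  R3 -= -2·R2 → [0,0,0,-4]

L=[[1,0,0,0],[3,1,0,0],[-2,2,1,0],[-3,-4,-2,1]] U=[[1,2,-1,2],[0,-1,3,4],[0,0,1,1],[0,0,0,-4]]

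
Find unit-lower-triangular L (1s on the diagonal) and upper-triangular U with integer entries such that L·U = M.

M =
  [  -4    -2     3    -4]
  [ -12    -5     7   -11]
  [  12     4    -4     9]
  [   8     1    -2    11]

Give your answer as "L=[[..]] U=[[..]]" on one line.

L=[[1,0,0,0],[3,1,0,0],[-3,-2,1,0],[-2,-3,-2,1]] U=[[-4,-2,3,-4],[0,1,-2,1],[0,0,1,-1],[0,0,0,4]]

  R1 -= 3·R0 → [0,1,-2,1]
  R2 -= -3·R0 → [0,-2,5,-3]
  R3 -= -2·R0 → [0,-3,4,3]
  R2 -= -2·R1 → [0,0,1,-1]
  R3 -= -3·R1 → [0,0,-2,6]
  R3 -= -2·R2 → [0,0,0,4]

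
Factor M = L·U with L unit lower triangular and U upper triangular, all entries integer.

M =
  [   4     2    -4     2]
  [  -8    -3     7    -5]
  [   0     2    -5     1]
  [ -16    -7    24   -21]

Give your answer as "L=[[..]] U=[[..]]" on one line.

L=[[1,0,0,0],[-2,1,0,0],[0,2,1,0],[-4,1,-3,1]] U=[[4,2,-4,2],[0,1,-1,-1],[0,0,-3,3],[0,0,0,-3]]

  R1 -= -2·R0 → [0,1,-1,-1]
  R2 -= 0·R0 → [0,2,-5,1]
  R3 -= -4·R0 → [0,1,8,-13]
  R2 -= 2·R1 → [0,0,-3,3]
  R3 -= 1·R1 → [0,0,9,-12]
  R3 -= -3·R2 → [0,0,0,-3]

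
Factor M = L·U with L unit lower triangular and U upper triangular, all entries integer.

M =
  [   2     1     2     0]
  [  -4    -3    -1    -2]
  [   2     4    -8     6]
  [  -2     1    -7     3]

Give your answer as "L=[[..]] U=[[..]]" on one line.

  r1 -= -2·r0 → [0,-1,3,-2]
  r2 -= 1·r0 → [0,3,-10,6]
  r3 -= -1·r0 → [0,2,-5,3]
  r2 -= -3·r1 → [0,0,-1,0]
  r3 -= -2·r1 → [0,0,1,-1]
  r3 -= -1·r2 → [0,0,0,-1]

L=[[1,0,0,0],[-2,1,0,0],[1,-3,1,0],[-1,-2,-1,1]] U=[[2,1,2,0],[0,-1,3,-2],[0,0,-1,0],[0,0,0,-1]]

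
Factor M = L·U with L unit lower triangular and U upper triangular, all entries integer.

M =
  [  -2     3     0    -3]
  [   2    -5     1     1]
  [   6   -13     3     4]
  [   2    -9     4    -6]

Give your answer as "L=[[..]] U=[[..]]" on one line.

L=[[1,0,0,0],[-1,1,0,0],[-3,2,1,0],[-1,3,1,1]] U=[[-2,3,0,-3],[0,-2,1,-2],[0,0,1,-1],[0,0,0,-2]]

  R1 -= -1·R0 → [0,-2,1,-2]
  R2 -= -3·R0 → [0,-4,3,-5]
  R3 -= -1·R0 → [0,-6,4,-9]
  R2 -= 2·R1 → [0,0,1,-1]
  R3 -= 3·R1 → [0,0,1,-3]
  R3 -= 1·R2 → [0,0,0,-2]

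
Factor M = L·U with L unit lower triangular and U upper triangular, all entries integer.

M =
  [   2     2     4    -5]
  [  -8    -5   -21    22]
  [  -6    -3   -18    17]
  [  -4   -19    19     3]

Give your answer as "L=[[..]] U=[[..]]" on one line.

L=[[1,0,0,0],[-4,1,0,0],[-3,1,1,0],[-2,-5,-2,1]] U=[[2,2,4,-5],[0,3,-5,2],[0,0,-1,0],[0,0,0,3]]

  r1 -= -4·r0 → [0,3,-5,2]
  r2 -= -3·r0 → [0,3,-6,2]
  r3 -= -2·r0 → [0,-15,27,-7]
  r2 -= 1·r1 → [0,0,-1,0]
  r3 -= -5·r1 → [0,0,2,3]
  r3 -= -2·r2 → [0,0,0,3]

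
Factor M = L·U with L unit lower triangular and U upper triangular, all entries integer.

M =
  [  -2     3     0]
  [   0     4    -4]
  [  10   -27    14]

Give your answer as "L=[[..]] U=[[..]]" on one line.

  R1 -= 0·R0 → [0,4,-4]
  R2 -= -5·R0 → [0,-12,14]
  R2 -= -3·R1 → [0,0,2]

L=[[1,0,0],[0,1,0],[-5,-3,1]] U=[[-2,3,0],[0,4,-4],[0,0,2]]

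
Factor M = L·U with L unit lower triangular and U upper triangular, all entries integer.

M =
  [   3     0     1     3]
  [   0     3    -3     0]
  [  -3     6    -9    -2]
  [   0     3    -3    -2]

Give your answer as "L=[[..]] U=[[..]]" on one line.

  row1 -= 0·row0 → [0,3,-3,0]
  row2 -= -1·row0 → [0,6,-8,1]
  row3 -= 0·row0 → [0,3,-3,-2]
  row2 -= 2·row1 → [0,0,-2,1]
  row3 -= 1·row1 → [0,0,0,-2]
  row3 -= 0·row2 → [0,0,0,-2]

L=[[1,0,0,0],[0,1,0,0],[-1,2,1,0],[0,1,0,1]] U=[[3,0,1,3],[0,3,-3,0],[0,0,-2,1],[0,0,0,-2]]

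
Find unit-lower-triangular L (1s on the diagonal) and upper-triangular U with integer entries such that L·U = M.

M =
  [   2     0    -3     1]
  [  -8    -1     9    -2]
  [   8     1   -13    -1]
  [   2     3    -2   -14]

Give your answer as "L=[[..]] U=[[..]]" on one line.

  row1 -= -4·row0 → [0,-1,-3,2]
  row2 -= 4·row0 → [0,1,-1,-5]
  row3 -= 1·row0 → [0,3,1,-15]
  row2 -= -1·row1 → [0,0,-4,-3]
  row3 -= -3·row1 → [0,0,-8,-9]
  row3 -= 2·row2 → [0,0,0,-3]

L=[[1,0,0,0],[-4,1,0,0],[4,-1,1,0],[1,-3,2,1]] U=[[2,0,-3,1],[0,-1,-3,2],[0,0,-4,-3],[0,0,0,-3]]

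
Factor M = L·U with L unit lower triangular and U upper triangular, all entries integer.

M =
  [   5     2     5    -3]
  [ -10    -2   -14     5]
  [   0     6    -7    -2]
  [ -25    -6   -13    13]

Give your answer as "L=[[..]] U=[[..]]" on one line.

  row1 -= -2·row0 → [0,2,-4,-1]
  row2 -= 0·row0 → [0,6,-7,-2]
  row3 -= -5·row0 → [0,4,12,-2]
  row2 -= 3·row1 → [0,0,5,1]
  row3 -= 2·row1 → [0,0,20,0]
  row3 -= 4·row2 → [0,0,0,-4]

L=[[1,0,0,0],[-2,1,0,0],[0,3,1,0],[-5,2,4,1]] U=[[5,2,5,-3],[0,2,-4,-1],[0,0,5,1],[0,0,0,-4]]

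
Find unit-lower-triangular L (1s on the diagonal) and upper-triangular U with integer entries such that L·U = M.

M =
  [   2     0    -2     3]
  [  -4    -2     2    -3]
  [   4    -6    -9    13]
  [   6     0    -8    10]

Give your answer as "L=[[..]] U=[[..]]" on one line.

  row1 -= -2·row0 → [0,-2,-2,3]
  row2 -= 2·row0 → [0,-6,-5,7]
  row3 -= 3·row0 → [0,0,-2,1]
  row2 -= 3·row1 → [0,0,1,-2]
  row3 -= 0·row1 → [0,0,-2,1]
  row3 -= -2·row2 → [0,0,0,-3]

L=[[1,0,0,0],[-2,1,0,0],[2,3,1,0],[3,0,-2,1]] U=[[2,0,-2,3],[0,-2,-2,3],[0,0,1,-2],[0,0,0,-3]]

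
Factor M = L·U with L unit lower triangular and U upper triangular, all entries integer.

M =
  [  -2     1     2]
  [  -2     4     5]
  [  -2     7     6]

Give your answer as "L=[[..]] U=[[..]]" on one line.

L=[[1,0,0],[1,1,0],[1,2,1]] U=[[-2,1,2],[0,3,3],[0,0,-2]]

  R1 -= 1·R0 → [0,3,3]
  R2 -= 1·R0 → [0,6,4]
  R2 -= 2·R1 → [0,0,-2]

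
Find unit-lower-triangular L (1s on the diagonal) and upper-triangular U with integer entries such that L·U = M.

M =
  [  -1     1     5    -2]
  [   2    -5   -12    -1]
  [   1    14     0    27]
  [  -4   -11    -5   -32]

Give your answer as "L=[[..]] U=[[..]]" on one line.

  r1 -= -2·r0 → [0,-3,-2,-5]
  r2 -= -1·r0 → [0,15,5,25]
  r3 -= 4·r0 → [0,-15,-25,-24]
  r2 -= -5·r1 → [0,0,-5,0]
  r3 -= 5·r1 → [0,0,-15,1]
  r3 -= 3·r2 → [0,0,0,1]

L=[[1,0,0,0],[-2,1,0,0],[-1,-5,1,0],[4,5,3,1]] U=[[-1,1,5,-2],[0,-3,-2,-5],[0,0,-5,0],[0,0,0,1]]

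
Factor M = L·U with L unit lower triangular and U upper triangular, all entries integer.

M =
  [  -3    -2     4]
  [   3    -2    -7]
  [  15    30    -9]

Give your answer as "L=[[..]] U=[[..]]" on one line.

  r1 -= -1·r0 → [0,-4,-3]
  r2 -= -5·r0 → [0,20,11]
  r2 -= -5·r1 → [0,0,-4]

L=[[1,0,0],[-1,1,0],[-5,-5,1]] U=[[-3,-2,4],[0,-4,-3],[0,0,-4]]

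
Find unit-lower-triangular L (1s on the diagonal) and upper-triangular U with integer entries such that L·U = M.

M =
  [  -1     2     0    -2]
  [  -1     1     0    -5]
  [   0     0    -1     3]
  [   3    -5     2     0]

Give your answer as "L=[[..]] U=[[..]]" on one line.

  row1 -= 1·row0 → [0,-1,0,-3]
  row2 -= 0·row0 → [0,0,-1,3]
  row3 -= -3·row0 → [0,1,2,-6]
  row2 -= 0·row1 → [0,0,-1,3]
  row3 -= -1·row1 → [0,0,2,-9]
  row3 -= -2·row2 → [0,0,0,-3]

L=[[1,0,0,0],[1,1,0,0],[0,0,1,0],[-3,-1,-2,1]] U=[[-1,2,0,-2],[0,-1,0,-3],[0,0,-1,3],[0,0,0,-3]]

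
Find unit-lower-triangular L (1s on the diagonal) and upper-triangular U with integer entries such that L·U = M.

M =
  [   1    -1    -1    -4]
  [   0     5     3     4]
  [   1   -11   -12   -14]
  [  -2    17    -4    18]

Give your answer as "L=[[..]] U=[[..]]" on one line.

L=[[1,0,0,0],[0,1,0,0],[1,-2,1,0],[-2,3,3,1]] U=[[1,-1,-1,-4],[0,5,3,4],[0,0,-5,-2],[0,0,0,4]]

  R1 -= 0·R0 → [0,5,3,4]
  R2 -= 1·R0 → [0,-10,-11,-10]
  R3 -= -2·R0 → [0,15,-6,10]
  R2 -= -2·R1 → [0,0,-5,-2]
  R3 -= 3·R1 → [0,0,-15,-2]
  R3 -= 3·R2 → [0,0,0,4]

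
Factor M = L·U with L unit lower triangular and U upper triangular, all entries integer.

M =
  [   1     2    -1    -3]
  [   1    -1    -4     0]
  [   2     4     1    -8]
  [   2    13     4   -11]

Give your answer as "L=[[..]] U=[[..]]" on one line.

  R1 -= 1·R0 → [0,-3,-3,3]
  R2 -= 2·R0 → [0,0,3,-2]
  R3 -= 2·R0 → [0,9,6,-5]
  R2 -= 0·R1 → [0,0,3,-2]
  R3 -= -3·R1 → [0,0,-3,4]
  R3 -= -1·R2 → [0,0,0,2]

L=[[1,0,0,0],[1,1,0,0],[2,0,1,0],[2,-3,-1,1]] U=[[1,2,-1,-3],[0,-3,-3,3],[0,0,3,-2],[0,0,0,2]]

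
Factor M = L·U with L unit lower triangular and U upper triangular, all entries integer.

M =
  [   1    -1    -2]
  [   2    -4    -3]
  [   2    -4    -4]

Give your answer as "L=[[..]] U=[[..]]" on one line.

  r1 -= 2·r0 → [0,-2,1]
  r2 -= 2·r0 → [0,-2,0]
  r2 -= 1·r1 → [0,0,-1]

L=[[1,0,0],[2,1,0],[2,1,1]] U=[[1,-1,-2],[0,-2,1],[0,0,-1]]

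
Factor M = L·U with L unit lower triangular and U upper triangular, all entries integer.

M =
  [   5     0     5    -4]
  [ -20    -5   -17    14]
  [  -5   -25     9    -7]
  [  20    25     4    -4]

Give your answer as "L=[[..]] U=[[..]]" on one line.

  R1 -= -4·R0 → [0,-5,3,-2]
  R2 -= -1·R0 → [0,-25,14,-11]
  R3 -= 4·R0 → [0,25,-16,12]
  R2 -= 5·R1 → [0,0,-1,-1]
  R3 -= -5·R1 → [0,0,-1,2]
  R3 -= 1·R2 → [0,0,0,3]

L=[[1,0,0,0],[-4,1,0,0],[-1,5,1,0],[4,-5,1,1]] U=[[5,0,5,-4],[0,-5,3,-2],[0,0,-1,-1],[0,0,0,3]]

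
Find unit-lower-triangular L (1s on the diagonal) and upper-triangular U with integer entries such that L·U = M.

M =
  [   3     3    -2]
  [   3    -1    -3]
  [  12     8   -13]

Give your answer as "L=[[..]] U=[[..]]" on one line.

  R1 -= 1·R0 → [0,-4,-1]
  R2 -= 4·R0 → [0,-4,-5]
  R2 -= 1·R1 → [0,0,-4]

L=[[1,0,0],[1,1,0],[4,1,1]] U=[[3,3,-2],[0,-4,-1],[0,0,-4]]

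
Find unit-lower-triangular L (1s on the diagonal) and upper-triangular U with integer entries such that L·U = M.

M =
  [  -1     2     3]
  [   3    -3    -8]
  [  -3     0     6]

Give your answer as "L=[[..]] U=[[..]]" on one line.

L=[[1,0,0],[-3,1,0],[3,-2,1]] U=[[-1,2,3],[0,3,1],[0,0,-1]]

  R1 -= -3·R0 → [0,3,1]
  R2 -= 3·R0 → [0,-6,-3]
  R2 -= -2·R1 → [0,0,-1]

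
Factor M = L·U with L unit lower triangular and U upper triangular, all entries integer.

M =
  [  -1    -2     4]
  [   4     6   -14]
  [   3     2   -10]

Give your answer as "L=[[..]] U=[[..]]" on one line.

L=[[1,0,0],[-4,1,0],[-3,2,1]] U=[[-1,-2,4],[0,-2,2],[0,0,-2]]

  r1 -= -4·r0 → [0,-2,2]
  r2 -= -3·r0 → [0,-4,2]
  r2 -= 2·r1 → [0,0,-2]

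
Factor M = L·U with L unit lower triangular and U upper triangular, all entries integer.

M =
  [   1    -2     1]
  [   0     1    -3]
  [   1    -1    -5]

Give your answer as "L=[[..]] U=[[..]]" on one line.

  row1 -= 0·row0 → [0,1,-3]
  row2 -= 1·row0 → [0,1,-6]
  row2 -= 1·row1 → [0,0,-3]

L=[[1,0,0],[0,1,0],[1,1,1]] U=[[1,-2,1],[0,1,-3],[0,0,-3]]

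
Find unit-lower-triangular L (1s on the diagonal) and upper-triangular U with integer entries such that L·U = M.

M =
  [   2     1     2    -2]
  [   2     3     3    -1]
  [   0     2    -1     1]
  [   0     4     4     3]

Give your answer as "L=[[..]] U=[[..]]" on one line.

  R1 -= 1·R0 → [0,2,1,1]
  R2 -= 0·R0 → [0,2,-1,1]
  R3 -= 0·R0 → [0,4,4,3]
  R2 -= 1·R1 → [0,0,-2,0]
  R3 -= 2·R1 → [0,0,2,1]
  R3 -= -1·R2 → [0,0,0,1]

L=[[1,0,0,0],[1,1,0,0],[0,1,1,0],[0,2,-1,1]] U=[[2,1,2,-2],[0,2,1,1],[0,0,-2,0],[0,0,0,1]]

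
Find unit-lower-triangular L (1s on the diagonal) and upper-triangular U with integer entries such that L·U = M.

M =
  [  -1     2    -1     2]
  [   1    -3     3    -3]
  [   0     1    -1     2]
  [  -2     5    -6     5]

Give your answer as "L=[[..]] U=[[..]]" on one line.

L=[[1,0,0,0],[-1,1,0,0],[0,-1,1,0],[2,-1,-2,1]] U=[[-1,2,-1,2],[0,-1,2,-1],[0,0,1,1],[0,0,0,2]]

  r1 -= -1·r0 → [0,-1,2,-1]
  r2 -= 0·r0 → [0,1,-1,2]
  r3 -= 2·r0 → [0,1,-4,1]
  r2 -= -1·r1 → [0,0,1,1]
  r3 -= -1·r1 → [0,0,-2,0]
  r3 -= -2·r2 → [0,0,0,2]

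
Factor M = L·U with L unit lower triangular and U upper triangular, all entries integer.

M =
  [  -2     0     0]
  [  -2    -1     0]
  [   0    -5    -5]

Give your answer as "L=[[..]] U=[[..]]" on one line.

  r1 -= 1·r0 → [0,-1,0]
  r2 -= 0·r0 → [0,-5,-5]
  r2 -= 5·r1 → [0,0,-5]

L=[[1,0,0],[1,1,0],[0,5,1]] U=[[-2,0,0],[0,-1,0],[0,0,-5]]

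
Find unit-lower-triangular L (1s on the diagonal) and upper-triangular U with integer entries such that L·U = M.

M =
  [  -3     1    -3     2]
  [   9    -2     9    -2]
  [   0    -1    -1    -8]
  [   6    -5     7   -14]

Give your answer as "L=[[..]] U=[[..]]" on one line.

L=[[1,0,0,0],[-3,1,0,0],[0,-1,1,0],[-2,-3,-1,1]] U=[[-3,1,-3,2],[0,1,0,4],[0,0,-1,-4],[0,0,0,-2]]

  row1 -= -3·row0 → [0,1,0,4]
  row2 -= 0·row0 → [0,-1,-1,-8]
  row3 -= -2·row0 → [0,-3,1,-10]
  row2 -= -1·row1 → [0,0,-1,-4]
  row3 -= -3·row1 → [0,0,1,2]
  row3 -= -1·row2 → [0,0,0,-2]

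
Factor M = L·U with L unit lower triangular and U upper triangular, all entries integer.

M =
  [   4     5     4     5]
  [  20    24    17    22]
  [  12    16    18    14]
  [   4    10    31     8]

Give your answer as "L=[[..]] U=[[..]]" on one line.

  R1 -= 5·R0 → [0,-1,-3,-3]
  R2 -= 3·R0 → [0,1,6,-1]
  R3 -= 1·R0 → [0,5,27,3]
  R2 -= -1·R1 → [0,0,3,-4]
  R3 -= -5·R1 → [0,0,12,-12]
  R3 -= 4·R2 → [0,0,0,4]

L=[[1,0,0,0],[5,1,0,0],[3,-1,1,0],[1,-5,4,1]] U=[[4,5,4,5],[0,-1,-3,-3],[0,0,3,-4],[0,0,0,4]]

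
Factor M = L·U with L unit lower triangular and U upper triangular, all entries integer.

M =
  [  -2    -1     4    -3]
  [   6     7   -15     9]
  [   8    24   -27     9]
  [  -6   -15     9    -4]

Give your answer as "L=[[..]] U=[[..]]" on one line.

L=[[1,0,0,0],[-3,1,0,0],[-4,5,1,0],[3,-3,-3,1]] U=[[-2,-1,4,-3],[0,4,-3,0],[0,0,4,-3],[0,0,0,-4]]

  r1 -= -3·r0 → [0,4,-3,0]
  r2 -= -4·r0 → [0,20,-11,-3]
  r3 -= 3·r0 → [0,-12,-3,5]
  r2 -= 5·r1 → [0,0,4,-3]
  r3 -= -3·r1 → [0,0,-12,5]
  r3 -= -3·r2 → [0,0,0,-4]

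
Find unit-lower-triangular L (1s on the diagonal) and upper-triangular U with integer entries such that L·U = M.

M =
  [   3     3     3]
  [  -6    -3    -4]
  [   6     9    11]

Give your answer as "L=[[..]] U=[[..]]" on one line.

  row1 -= -2·row0 → [0,3,2]
  row2 -= 2·row0 → [0,3,5]
  row2 -= 1·row1 → [0,0,3]

L=[[1,0,0],[-2,1,0],[2,1,1]] U=[[3,3,3],[0,3,2],[0,0,3]]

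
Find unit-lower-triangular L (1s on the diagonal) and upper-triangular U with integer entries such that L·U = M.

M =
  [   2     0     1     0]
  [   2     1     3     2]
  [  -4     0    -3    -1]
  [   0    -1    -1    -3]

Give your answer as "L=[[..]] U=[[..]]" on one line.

L=[[1,0,0,0],[1,1,0,0],[-2,0,1,0],[0,-1,-1,1]] U=[[2,0,1,0],[0,1,2,2],[0,0,-1,-1],[0,0,0,-2]]

  r1 -= 1·r0 → [0,1,2,2]
  r2 -= -2·r0 → [0,0,-1,-1]
  r3 -= 0·r0 → [0,-1,-1,-3]
  r2 -= 0·r1 → [0,0,-1,-1]
  r3 -= -1·r1 → [0,0,1,-1]
  r3 -= -1·r2 → [0,0,0,-2]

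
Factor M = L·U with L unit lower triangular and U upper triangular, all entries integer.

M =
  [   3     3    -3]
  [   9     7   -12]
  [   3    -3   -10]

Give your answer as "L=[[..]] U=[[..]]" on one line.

L=[[1,0,0],[3,1,0],[1,3,1]] U=[[3,3,-3],[0,-2,-3],[0,0,2]]

  row1 -= 3·row0 → [0,-2,-3]
  row2 -= 1·row0 → [0,-6,-7]
  row2 -= 3·row1 → [0,0,2]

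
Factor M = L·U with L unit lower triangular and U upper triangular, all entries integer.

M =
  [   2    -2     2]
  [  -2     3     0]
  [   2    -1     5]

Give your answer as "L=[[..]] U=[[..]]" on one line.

L=[[1,0,0],[-1,1,0],[1,1,1]] U=[[2,-2,2],[0,1,2],[0,0,1]]

  r1 -= -1·r0 → [0,1,2]
  r2 -= 1·r0 → [0,1,3]
  r2 -= 1·r1 → [0,0,1]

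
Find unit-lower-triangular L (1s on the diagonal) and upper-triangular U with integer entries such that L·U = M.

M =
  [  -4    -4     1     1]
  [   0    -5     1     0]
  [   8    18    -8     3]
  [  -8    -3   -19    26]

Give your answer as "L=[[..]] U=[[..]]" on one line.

L=[[1,0,0,0],[0,1,0,0],[-2,-2,1,0],[2,-1,5,1]] U=[[-4,-4,1,1],[0,-5,1,0],[0,0,-4,5],[0,0,0,-1]]

  R1 -= 0·R0 → [0,-5,1,0]
  R2 -= -2·R0 → [0,10,-6,5]
  R3 -= 2·R0 → [0,5,-21,24]
  R2 -= -2·R1 → [0,0,-4,5]
  R3 -= -1·R1 → [0,0,-20,24]
  R3 -= 5·R2 → [0,0,0,-1]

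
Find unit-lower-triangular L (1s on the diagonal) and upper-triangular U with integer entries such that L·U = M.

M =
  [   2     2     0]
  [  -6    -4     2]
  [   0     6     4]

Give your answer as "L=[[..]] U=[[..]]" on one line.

L=[[1,0,0],[-3,1,0],[0,3,1]] U=[[2,2,0],[0,2,2],[0,0,-2]]

  R1 -= -3·R0 → [0,2,2]
  R2 -= 0·R0 → [0,6,4]
  R2 -= 3·R1 → [0,0,-2]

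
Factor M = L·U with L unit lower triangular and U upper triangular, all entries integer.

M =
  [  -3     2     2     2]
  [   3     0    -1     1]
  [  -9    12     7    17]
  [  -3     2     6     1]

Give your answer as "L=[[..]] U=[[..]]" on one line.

L=[[1,0,0,0],[-1,1,0,0],[3,3,1,0],[1,0,-2,1]] U=[[-3,2,2,2],[0,2,1,3],[0,0,-2,2],[0,0,0,3]]

  row1 -= -1·row0 → [0,2,1,3]
  row2 -= 3·row0 → [0,6,1,11]
  row3 -= 1·row0 → [0,0,4,-1]
  row2 -= 3·row1 → [0,0,-2,2]
  row3 -= 0·row1 → [0,0,4,-1]
  row3 -= -2·row2 → [0,0,0,3]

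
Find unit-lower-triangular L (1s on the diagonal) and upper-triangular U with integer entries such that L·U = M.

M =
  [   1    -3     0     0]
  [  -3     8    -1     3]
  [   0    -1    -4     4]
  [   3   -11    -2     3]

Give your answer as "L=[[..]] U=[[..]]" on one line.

L=[[1,0,0,0],[-3,1,0,0],[0,1,1,0],[3,2,0,1]] U=[[1,-3,0,0],[0,-1,-1,3],[0,0,-3,1],[0,0,0,-3]]

  R1 -= -3·R0 → [0,-1,-1,3]
  R2 -= 0·R0 → [0,-1,-4,4]
  R3 -= 3·R0 → [0,-2,-2,3]
  R2 -= 1·R1 → [0,0,-3,1]
  R3 -= 2·R1 → [0,0,0,-3]
  R3 -= 0·R2 → [0,0,0,-3]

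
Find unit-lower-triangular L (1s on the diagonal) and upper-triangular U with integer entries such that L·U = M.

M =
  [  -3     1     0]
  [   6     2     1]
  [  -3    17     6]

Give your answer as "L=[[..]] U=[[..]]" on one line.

L=[[1,0,0],[-2,1,0],[1,4,1]] U=[[-3,1,0],[0,4,1],[0,0,2]]

  row1 -= -2·row0 → [0,4,1]
  row2 -= 1·row0 → [0,16,6]
  row2 -= 4·row1 → [0,0,2]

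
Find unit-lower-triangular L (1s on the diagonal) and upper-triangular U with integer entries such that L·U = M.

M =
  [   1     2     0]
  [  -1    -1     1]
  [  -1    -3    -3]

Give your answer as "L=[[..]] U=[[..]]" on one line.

  row1 -= -1·row0 → [0,1,1]
  row2 -= -1·row0 → [0,-1,-3]
  row2 -= -1·row1 → [0,0,-2]

L=[[1,0,0],[-1,1,0],[-1,-1,1]] U=[[1,2,0],[0,1,1],[0,0,-2]]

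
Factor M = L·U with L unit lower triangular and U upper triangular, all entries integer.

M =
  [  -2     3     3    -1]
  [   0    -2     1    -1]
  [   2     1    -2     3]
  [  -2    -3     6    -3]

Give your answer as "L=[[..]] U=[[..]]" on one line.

L=[[1,0,0,0],[0,1,0,0],[-1,-2,1,0],[1,3,0,1]] U=[[-2,3,3,-1],[0,-2,1,-1],[0,0,3,0],[0,0,0,1]]

  R1 -= 0·R0 → [0,-2,1,-1]
  R2 -= -1·R0 → [0,4,1,2]
  R3 -= 1·R0 → [0,-6,3,-2]
  R2 -= -2·R1 → [0,0,3,0]
  R3 -= 3·R1 → [0,0,0,1]
  R3 -= 0·R2 → [0,0,0,1]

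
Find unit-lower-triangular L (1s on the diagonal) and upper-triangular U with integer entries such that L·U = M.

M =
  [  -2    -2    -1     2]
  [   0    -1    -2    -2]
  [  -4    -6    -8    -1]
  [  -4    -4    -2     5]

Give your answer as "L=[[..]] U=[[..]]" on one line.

L=[[1,0,0,0],[0,1,0,0],[2,2,1,0],[2,0,0,1]] U=[[-2,-2,-1,2],[0,-1,-2,-2],[0,0,-2,-1],[0,0,0,1]]

  R1 -= 0·R0 → [0,-1,-2,-2]
  R2 -= 2·R0 → [0,-2,-6,-5]
  R3 -= 2·R0 → [0,0,0,1]
  R2 -= 2·R1 → [0,0,-2,-1]
  R3 -= 0·R1 → [0,0,0,1]
  R3 -= 0·R2 → [0,0,0,1]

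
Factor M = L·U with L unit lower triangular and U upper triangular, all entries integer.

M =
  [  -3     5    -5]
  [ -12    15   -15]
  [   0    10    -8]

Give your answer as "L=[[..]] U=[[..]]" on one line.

  row1 -= 4·row0 → [0,-5,5]
  row2 -= 0·row0 → [0,10,-8]
  row2 -= -2·row1 → [0,0,2]

L=[[1,0,0],[4,1,0],[0,-2,1]] U=[[-3,5,-5],[0,-5,5],[0,0,2]]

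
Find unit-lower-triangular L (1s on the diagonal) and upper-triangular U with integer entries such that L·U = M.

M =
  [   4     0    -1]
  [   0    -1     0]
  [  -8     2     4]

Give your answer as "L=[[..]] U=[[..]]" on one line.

L=[[1,0,0],[0,1,0],[-2,-2,1]] U=[[4,0,-1],[0,-1,0],[0,0,2]]

  r1 -= 0·r0 → [0,-1,0]
  r2 -= -2·r0 → [0,2,2]
  r2 -= -2·r1 → [0,0,2]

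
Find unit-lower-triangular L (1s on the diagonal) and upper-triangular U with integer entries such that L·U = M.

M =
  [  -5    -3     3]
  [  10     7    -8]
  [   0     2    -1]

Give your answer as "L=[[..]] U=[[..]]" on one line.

L=[[1,0,0],[-2,1,0],[0,2,1]] U=[[-5,-3,3],[0,1,-2],[0,0,3]]

  R1 -= -2·R0 → [0,1,-2]
  R2 -= 0·R0 → [0,2,-1]
  R2 -= 2·R1 → [0,0,3]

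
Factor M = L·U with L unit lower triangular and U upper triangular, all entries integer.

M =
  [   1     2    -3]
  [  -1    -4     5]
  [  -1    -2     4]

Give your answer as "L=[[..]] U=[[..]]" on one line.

  R1 -= -1·R0 → [0,-2,2]
  R2 -= -1·R0 → [0,0,1]
  R2 -= 0·R1 → [0,0,1]

L=[[1,0,0],[-1,1,0],[-1,0,1]] U=[[1,2,-3],[0,-2,2],[0,0,1]]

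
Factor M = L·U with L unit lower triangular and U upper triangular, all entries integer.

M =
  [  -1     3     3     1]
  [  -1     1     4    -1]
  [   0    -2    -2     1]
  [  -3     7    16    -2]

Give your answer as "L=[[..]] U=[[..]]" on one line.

L=[[1,0,0,0],[1,1,0,0],[0,1,1,0],[3,1,-2,1]] U=[[-1,3,3,1],[0,-2,1,-2],[0,0,-3,3],[0,0,0,3]]

  R1 -= 1·R0 → [0,-2,1,-2]
  R2 -= 0·R0 → [0,-2,-2,1]
  R3 -= 3·R0 → [0,-2,7,-5]
  R2 -= 1·R1 → [0,0,-3,3]
  R3 -= 1·R1 → [0,0,6,-3]
  R3 -= -2·R2 → [0,0,0,3]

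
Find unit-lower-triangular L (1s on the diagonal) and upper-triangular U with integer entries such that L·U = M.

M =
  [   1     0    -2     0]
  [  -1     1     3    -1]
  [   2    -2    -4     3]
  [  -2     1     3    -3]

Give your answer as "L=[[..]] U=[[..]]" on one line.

  r1 -= -1·r0 → [0,1,1,-1]
  r2 -= 2·r0 → [0,-2,0,3]
  r3 -= -2·r0 → [0,1,-1,-3]
  r2 -= -2·r1 → [0,0,2,1]
  r3 -= 1·r1 → [0,0,-2,-2]
  r3 -= -1·r2 → [0,0,0,-1]

L=[[1,0,0,0],[-1,1,0,0],[2,-2,1,0],[-2,1,-1,1]] U=[[1,0,-2,0],[0,1,1,-1],[0,0,2,1],[0,0,0,-1]]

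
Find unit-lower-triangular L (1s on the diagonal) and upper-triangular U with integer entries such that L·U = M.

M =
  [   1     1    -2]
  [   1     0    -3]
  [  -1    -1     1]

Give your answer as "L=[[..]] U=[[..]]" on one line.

  r1 -= 1·r0 → [0,-1,-1]
  r2 -= -1·r0 → [0,0,-1]
  r2 -= 0·r1 → [0,0,-1]

L=[[1,0,0],[1,1,0],[-1,0,1]] U=[[1,1,-2],[0,-1,-1],[0,0,-1]]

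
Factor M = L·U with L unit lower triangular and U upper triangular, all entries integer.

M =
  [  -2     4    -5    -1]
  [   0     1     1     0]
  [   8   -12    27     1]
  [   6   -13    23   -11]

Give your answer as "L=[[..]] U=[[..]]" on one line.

L=[[1,0,0,0],[0,1,0,0],[-4,4,1,0],[-3,-1,3,1]] U=[[-2,4,-5,-1],[0,1,1,0],[0,0,3,-3],[0,0,0,-5]]

  row1 -= 0·row0 → [0,1,1,0]
  row2 -= -4·row0 → [0,4,7,-3]
  row3 -= -3·row0 → [0,-1,8,-14]
  row2 -= 4·row1 → [0,0,3,-3]
  row3 -= -1·row1 → [0,0,9,-14]
  row3 -= 3·row2 → [0,0,0,-5]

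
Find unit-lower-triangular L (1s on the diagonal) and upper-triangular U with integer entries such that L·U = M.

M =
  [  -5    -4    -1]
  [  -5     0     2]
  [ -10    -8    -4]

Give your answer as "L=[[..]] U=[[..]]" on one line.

L=[[1,0,0],[1,1,0],[2,0,1]] U=[[-5,-4,-1],[0,4,3],[0,0,-2]]

  r1 -= 1·r0 → [0,4,3]
  r2 -= 2·r0 → [0,0,-2]
  r2 -= 0·r1 → [0,0,-2]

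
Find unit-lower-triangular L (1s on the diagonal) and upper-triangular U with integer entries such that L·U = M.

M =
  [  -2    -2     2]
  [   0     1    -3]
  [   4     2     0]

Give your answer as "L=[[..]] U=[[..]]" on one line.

  r1 -= 0·r0 → [0,1,-3]
  r2 -= -2·r0 → [0,-2,4]
  r2 -= -2·r1 → [0,0,-2]

L=[[1,0,0],[0,1,0],[-2,-2,1]] U=[[-2,-2,2],[0,1,-3],[0,0,-2]]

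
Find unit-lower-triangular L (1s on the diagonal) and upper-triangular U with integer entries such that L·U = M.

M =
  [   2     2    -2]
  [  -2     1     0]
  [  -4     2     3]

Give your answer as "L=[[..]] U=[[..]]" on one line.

L=[[1,0,0],[-1,1,0],[-2,2,1]] U=[[2,2,-2],[0,3,-2],[0,0,3]]

  r1 -= -1·r0 → [0,3,-2]
  r2 -= -2·r0 → [0,6,-1]
  r2 -= 2·r1 → [0,0,3]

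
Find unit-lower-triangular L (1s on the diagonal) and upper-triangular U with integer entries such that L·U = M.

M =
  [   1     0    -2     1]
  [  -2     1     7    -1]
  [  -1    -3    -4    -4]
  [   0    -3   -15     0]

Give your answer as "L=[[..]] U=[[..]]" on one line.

  row1 -= -2·row0 → [0,1,3,1]
  row2 -= -1·row0 → [0,-3,-6,-3]
  row3 -= 0·row0 → [0,-3,-15,0]
  row2 -= -3·row1 → [0,0,3,0]
  row3 -= -3·row1 → [0,0,-6,3]
  row3 -= -2·row2 → [0,0,0,3]

L=[[1,0,0,0],[-2,1,0,0],[-1,-3,1,0],[0,-3,-2,1]] U=[[1,0,-2,1],[0,1,3,1],[0,0,3,0],[0,0,0,3]]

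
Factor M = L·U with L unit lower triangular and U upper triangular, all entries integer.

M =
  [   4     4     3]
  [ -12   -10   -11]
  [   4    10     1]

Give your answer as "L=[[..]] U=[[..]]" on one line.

  row1 -= -3·row0 → [0,2,-2]
  row2 -= 1·row0 → [0,6,-2]
  row2 -= 3·row1 → [0,0,4]

L=[[1,0,0],[-3,1,0],[1,3,1]] U=[[4,4,3],[0,2,-2],[0,0,4]]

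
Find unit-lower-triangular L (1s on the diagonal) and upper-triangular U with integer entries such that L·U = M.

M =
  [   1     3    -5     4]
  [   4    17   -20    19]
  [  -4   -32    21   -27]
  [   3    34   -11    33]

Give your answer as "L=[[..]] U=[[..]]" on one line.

L=[[1,0,0,0],[4,1,0,0],[-4,-4,1,0],[3,5,4,1]] U=[[1,3,-5,4],[0,5,0,3],[0,0,1,1],[0,0,0,2]]

  R1 -= 4·R0 → [0,5,0,3]
  R2 -= -4·R0 → [0,-20,1,-11]
  R3 -= 3·R0 → [0,25,4,21]
  R2 -= -4·R1 → [0,0,1,1]
  R3 -= 5·R1 → [0,0,4,6]
  R3 -= 4·R2 → [0,0,0,2]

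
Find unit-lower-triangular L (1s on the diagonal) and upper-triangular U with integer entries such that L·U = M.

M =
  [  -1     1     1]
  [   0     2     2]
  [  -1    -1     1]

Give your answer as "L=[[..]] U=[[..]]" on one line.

  row1 -= 0·row0 → [0,2,2]
  row2 -= 1·row0 → [0,-2,0]
  row2 -= -1·row1 → [0,0,2]

L=[[1,0,0],[0,1,0],[1,-1,1]] U=[[-1,1,1],[0,2,2],[0,0,2]]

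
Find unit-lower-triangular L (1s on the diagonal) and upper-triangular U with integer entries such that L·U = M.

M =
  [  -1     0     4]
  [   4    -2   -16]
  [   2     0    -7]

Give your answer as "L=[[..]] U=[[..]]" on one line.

L=[[1,0,0],[-4,1,0],[-2,0,1]] U=[[-1,0,4],[0,-2,0],[0,0,1]]

  R1 -= -4·R0 → [0,-2,0]
  R2 -= -2·R0 → [0,0,1]
  R2 -= 0·R1 → [0,0,1]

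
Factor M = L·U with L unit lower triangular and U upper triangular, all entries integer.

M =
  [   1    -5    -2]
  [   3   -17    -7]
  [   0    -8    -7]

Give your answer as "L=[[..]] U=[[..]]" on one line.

L=[[1,0,0],[3,1,0],[0,4,1]] U=[[1,-5,-2],[0,-2,-1],[0,0,-3]]

  R1 -= 3·R0 → [0,-2,-1]
  R2 -= 0·R0 → [0,-8,-7]
  R2 -= 4·R1 → [0,0,-3]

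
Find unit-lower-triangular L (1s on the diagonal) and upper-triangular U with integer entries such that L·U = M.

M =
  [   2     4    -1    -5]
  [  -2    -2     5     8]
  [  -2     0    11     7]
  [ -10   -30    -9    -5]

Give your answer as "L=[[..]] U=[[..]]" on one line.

  R1 -= -1·R0 → [0,2,4,3]
  R2 -= -1·R0 → [0,4,10,2]
  R3 -= -5·R0 → [0,-10,-14,-30]
  R2 -= 2·R1 → [0,0,2,-4]
  R3 -= -5·R1 → [0,0,6,-15]
  R3 -= 3·R2 → [0,0,0,-3]

L=[[1,0,0,0],[-1,1,0,0],[-1,2,1,0],[-5,-5,3,1]] U=[[2,4,-1,-5],[0,2,4,3],[0,0,2,-4],[0,0,0,-3]]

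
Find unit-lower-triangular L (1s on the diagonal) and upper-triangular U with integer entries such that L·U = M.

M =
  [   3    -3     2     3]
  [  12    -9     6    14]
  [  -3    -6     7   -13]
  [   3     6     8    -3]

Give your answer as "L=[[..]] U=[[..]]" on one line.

  row1 -= 4·row0 → [0,3,-2,2]
  row2 -= -1·row0 → [0,-9,9,-10]
  row3 -= 1·row0 → [0,9,6,-6]
  row2 -= -3·row1 → [0,0,3,-4]
  row3 -= 3·row1 → [0,0,12,-12]
  row3 -= 4·row2 → [0,0,0,4]

L=[[1,0,0,0],[4,1,0,0],[-1,-3,1,0],[1,3,4,1]] U=[[3,-3,2,3],[0,3,-2,2],[0,0,3,-4],[0,0,0,4]]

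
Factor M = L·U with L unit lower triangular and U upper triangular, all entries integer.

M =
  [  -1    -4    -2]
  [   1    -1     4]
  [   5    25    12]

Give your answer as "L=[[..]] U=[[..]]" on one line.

L=[[1,0,0],[-1,1,0],[-5,-1,1]] U=[[-1,-4,-2],[0,-5,2],[0,0,4]]

  R1 -= -1·R0 → [0,-5,2]
  R2 -= -5·R0 → [0,5,2]
  R2 -= -1·R1 → [0,0,4]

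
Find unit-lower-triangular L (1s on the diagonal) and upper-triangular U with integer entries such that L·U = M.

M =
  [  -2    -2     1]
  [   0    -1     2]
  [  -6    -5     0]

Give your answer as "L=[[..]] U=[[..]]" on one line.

  R1 -= 0·R0 → [0,-1,2]
  R2 -= 3·R0 → [0,1,-3]
  R2 -= -1·R1 → [0,0,-1]

L=[[1,0,0],[0,1,0],[3,-1,1]] U=[[-2,-2,1],[0,-1,2],[0,0,-1]]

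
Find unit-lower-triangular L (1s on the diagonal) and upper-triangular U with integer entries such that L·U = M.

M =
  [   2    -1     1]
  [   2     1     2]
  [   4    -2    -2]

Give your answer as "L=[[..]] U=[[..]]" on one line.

L=[[1,0,0],[1,1,0],[2,0,1]] U=[[2,-1,1],[0,2,1],[0,0,-4]]

  row1 -= 1·row0 → [0,2,1]
  row2 -= 2·row0 → [0,0,-4]
  row2 -= 0·row1 → [0,0,-4]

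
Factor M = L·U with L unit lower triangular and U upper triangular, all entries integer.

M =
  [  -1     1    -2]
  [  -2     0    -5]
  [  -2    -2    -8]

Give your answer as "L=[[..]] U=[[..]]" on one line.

L=[[1,0,0],[2,1,0],[2,2,1]] U=[[-1,1,-2],[0,-2,-1],[0,0,-2]]

  row1 -= 2·row0 → [0,-2,-1]
  row2 -= 2·row0 → [0,-4,-4]
  row2 -= 2·row1 → [0,0,-2]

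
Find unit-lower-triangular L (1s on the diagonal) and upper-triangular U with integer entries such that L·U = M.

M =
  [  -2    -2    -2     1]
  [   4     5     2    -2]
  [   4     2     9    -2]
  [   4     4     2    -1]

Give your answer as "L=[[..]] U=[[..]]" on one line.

  r1 -= -2·r0 → [0,1,-2,0]
  r2 -= -2·r0 → [0,-2,5,0]
  r3 -= -2·r0 → [0,0,-2,1]
  r2 -= -2·r1 → [0,0,1,0]
  r3 -= 0·r1 → [0,0,-2,1]
  r3 -= -2·r2 → [0,0,0,1]

L=[[1,0,0,0],[-2,1,0,0],[-2,-2,1,0],[-2,0,-2,1]] U=[[-2,-2,-2,1],[0,1,-2,0],[0,0,1,0],[0,0,0,1]]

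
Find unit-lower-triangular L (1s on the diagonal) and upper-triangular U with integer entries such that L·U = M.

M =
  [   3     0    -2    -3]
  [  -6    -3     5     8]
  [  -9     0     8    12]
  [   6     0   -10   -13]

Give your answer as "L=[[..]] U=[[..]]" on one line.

L=[[1,0,0,0],[-2,1,0,0],[-3,0,1,0],[2,0,-3,1]] U=[[3,0,-2,-3],[0,-3,1,2],[0,0,2,3],[0,0,0,2]]

  R1 -= -2·R0 → [0,-3,1,2]
  R2 -= -3·R0 → [0,0,2,3]
  R3 -= 2·R0 → [0,0,-6,-7]
  R2 -= 0·R1 → [0,0,2,3]
  R3 -= 0·R1 → [0,0,-6,-7]
  R3 -= -3·R2 → [0,0,0,2]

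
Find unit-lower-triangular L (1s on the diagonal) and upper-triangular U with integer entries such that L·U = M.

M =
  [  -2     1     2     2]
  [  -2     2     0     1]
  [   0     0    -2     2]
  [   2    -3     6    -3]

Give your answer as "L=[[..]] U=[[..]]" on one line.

L=[[1,0,0,0],[1,1,0,0],[0,0,1,0],[-1,-2,-2,1]] U=[[-2,1,2,2],[0,1,-2,-1],[0,0,-2,2],[0,0,0,1]]

  r1 -= 1·r0 → [0,1,-2,-1]
  r2 -= 0·r0 → [0,0,-2,2]
  r3 -= -1·r0 → [0,-2,8,-1]
  r2 -= 0·r1 → [0,0,-2,2]
  r3 -= -2·r1 → [0,0,4,-3]
  r3 -= -2·r2 → [0,0,0,1]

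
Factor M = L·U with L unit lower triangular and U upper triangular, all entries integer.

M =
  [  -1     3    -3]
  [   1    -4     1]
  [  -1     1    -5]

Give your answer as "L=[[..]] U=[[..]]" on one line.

  row1 -= -1·row0 → [0,-1,-2]
  row2 -= 1·row0 → [0,-2,-2]
  row2 -= 2·row1 → [0,0,2]

L=[[1,0,0],[-1,1,0],[1,2,1]] U=[[-1,3,-3],[0,-1,-2],[0,0,2]]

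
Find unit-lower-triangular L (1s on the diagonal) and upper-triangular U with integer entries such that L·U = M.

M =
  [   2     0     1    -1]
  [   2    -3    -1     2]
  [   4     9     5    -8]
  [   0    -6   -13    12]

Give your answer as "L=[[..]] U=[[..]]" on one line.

L=[[1,0,0,0],[1,1,0,0],[2,-3,1,0],[0,2,3,1]] U=[[2,0,1,-1],[0,-3,-2,3],[0,0,-3,3],[0,0,0,-3]]

  r1 -= 1·r0 → [0,-3,-2,3]
  r2 -= 2·r0 → [0,9,3,-6]
  r3 -= 0·r0 → [0,-6,-13,12]
  r2 -= -3·r1 → [0,0,-3,3]
  r3 -= 2·r1 → [0,0,-9,6]
  r3 -= 3·r2 → [0,0,0,-3]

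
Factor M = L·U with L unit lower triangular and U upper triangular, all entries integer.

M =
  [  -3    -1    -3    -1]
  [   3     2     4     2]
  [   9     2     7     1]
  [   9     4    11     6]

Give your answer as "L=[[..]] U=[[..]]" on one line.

L=[[1,0,0,0],[-1,1,0,0],[-3,-1,1,0],[-3,1,-1,1]] U=[[-3,-1,-3,-1],[0,1,1,1],[0,0,-1,-1],[0,0,0,1]]

  r1 -= -1·r0 → [0,1,1,1]
  r2 -= -3·r0 → [0,-1,-2,-2]
  r3 -= -3·r0 → [0,1,2,3]
  r2 -= -1·r1 → [0,0,-1,-1]
  r3 -= 1·r1 → [0,0,1,2]
  r3 -= -1·r2 → [0,0,0,1]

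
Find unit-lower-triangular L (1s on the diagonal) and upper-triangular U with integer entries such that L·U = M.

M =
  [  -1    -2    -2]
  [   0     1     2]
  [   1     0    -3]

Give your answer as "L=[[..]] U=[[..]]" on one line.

  r1 -= 0·r0 → [0,1,2]
  r2 -= -1·r0 → [0,-2,-5]
  r2 -= -2·r1 → [0,0,-1]

L=[[1,0,0],[0,1,0],[-1,-2,1]] U=[[-1,-2,-2],[0,1,2],[0,0,-1]]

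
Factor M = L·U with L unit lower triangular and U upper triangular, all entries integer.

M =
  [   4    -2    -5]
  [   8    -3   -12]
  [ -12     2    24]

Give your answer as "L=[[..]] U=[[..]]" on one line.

L=[[1,0,0],[2,1,0],[-3,-4,1]] U=[[4,-2,-5],[0,1,-2],[0,0,1]]

  R1 -= 2·R0 → [0,1,-2]
  R2 -= -3·R0 → [0,-4,9]
  R2 -= -4·R1 → [0,0,1]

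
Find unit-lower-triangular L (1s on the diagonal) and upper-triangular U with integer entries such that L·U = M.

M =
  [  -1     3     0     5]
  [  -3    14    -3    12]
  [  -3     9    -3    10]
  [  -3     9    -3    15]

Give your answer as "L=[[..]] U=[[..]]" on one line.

  row1 -= 3·row0 → [0,5,-3,-3]
  row2 -= 3·row0 → [0,0,-3,-5]
  row3 -= 3·row0 → [0,0,-3,0]
  row2 -= 0·row1 → [0,0,-3,-5]
  row3 -= 0·row1 → [0,0,-3,0]
  row3 -= 1·row2 → [0,0,0,5]

L=[[1,0,0,0],[3,1,0,0],[3,0,1,0],[3,0,1,1]] U=[[-1,3,0,5],[0,5,-3,-3],[0,0,-3,-5],[0,0,0,5]]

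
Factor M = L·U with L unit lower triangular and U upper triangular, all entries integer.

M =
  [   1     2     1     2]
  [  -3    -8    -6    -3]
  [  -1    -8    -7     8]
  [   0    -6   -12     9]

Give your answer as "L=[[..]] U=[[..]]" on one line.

L=[[1,0,0,0],[-3,1,0,0],[-1,3,1,0],[0,3,-1,1]] U=[[1,2,1,2],[0,-2,-3,3],[0,0,3,1],[0,0,0,1]]

  r1 -= -3·r0 → [0,-2,-3,3]
  r2 -= -1·r0 → [0,-6,-6,10]
  r3 -= 0·r0 → [0,-6,-12,9]
  r2 -= 3·r1 → [0,0,3,1]
  r3 -= 3·r1 → [0,0,-3,0]
  r3 -= -1·r2 → [0,0,0,1]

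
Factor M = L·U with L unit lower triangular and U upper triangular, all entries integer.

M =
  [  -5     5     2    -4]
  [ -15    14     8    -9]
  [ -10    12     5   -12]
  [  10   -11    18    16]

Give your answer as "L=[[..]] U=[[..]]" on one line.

L=[[1,0,0,0],[3,1,0,0],[2,-2,1,0],[-2,1,4,1]] U=[[-5,5,2,-4],[0,-1,2,3],[0,0,5,2],[0,0,0,-3]]

  R1 -= 3·R0 → [0,-1,2,3]
  R2 -= 2·R0 → [0,2,1,-4]
  R3 -= -2·R0 → [0,-1,22,8]
  R2 -= -2·R1 → [0,0,5,2]
  R3 -= 1·R1 → [0,0,20,5]
  R3 -= 4·R2 → [0,0,0,-3]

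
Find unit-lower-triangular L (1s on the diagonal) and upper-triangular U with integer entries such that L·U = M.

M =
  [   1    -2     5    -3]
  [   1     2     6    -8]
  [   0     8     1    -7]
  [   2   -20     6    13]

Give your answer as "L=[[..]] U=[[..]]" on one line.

  r1 -= 1·r0 → [0,4,1,-5]
  r2 -= 0·r0 → [0,8,1,-7]
  r3 -= 2·r0 → [0,-16,-4,19]
  r2 -= 2·r1 → [0,0,-1,3]
  r3 -= -4·r1 → [0,0,0,-1]
  r3 -= 0·r2 → [0,0,0,-1]

L=[[1,0,0,0],[1,1,0,0],[0,2,1,0],[2,-4,0,1]] U=[[1,-2,5,-3],[0,4,1,-5],[0,0,-1,3],[0,0,0,-1]]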